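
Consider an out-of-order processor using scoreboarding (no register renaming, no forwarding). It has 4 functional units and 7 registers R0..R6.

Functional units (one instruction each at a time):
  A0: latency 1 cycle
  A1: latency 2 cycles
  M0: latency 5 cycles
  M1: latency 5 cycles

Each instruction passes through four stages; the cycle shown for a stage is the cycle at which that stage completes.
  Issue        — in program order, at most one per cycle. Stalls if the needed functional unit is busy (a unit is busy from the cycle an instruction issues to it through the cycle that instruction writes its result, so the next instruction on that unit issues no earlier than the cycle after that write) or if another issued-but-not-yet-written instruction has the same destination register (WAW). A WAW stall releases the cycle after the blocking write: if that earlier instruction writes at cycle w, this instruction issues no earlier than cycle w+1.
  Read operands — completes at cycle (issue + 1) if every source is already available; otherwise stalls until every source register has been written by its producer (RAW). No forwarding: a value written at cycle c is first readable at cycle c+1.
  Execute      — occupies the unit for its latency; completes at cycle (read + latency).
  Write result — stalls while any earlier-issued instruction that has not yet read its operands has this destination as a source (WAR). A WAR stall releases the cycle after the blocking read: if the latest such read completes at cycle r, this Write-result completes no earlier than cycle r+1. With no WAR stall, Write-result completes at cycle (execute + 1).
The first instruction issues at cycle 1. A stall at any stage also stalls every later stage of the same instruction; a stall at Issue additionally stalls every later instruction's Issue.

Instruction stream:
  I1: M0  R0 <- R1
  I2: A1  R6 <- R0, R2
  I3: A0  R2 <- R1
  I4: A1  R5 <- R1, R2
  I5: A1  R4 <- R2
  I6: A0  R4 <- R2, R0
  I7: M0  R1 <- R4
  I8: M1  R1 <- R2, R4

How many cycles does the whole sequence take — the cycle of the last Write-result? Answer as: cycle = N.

cycle = 41

  I1 | 1 | 2 | 7 | 8
  I2 | 2 | 9 | 11 | 12   RAW R0: wait I1 write@8
  I3 | 3 | 4 | 5 | 10   WAR R2: wait I2 read@9
  I4 | 13 | 14 | 16 | 17   struct: A1 busy until I2 writes@12
  I5 | 18 | 19 | 21 | 22   struct: A1 busy until I4 writes@17
  I6 | 23 | 24 | 25 | 26   WAW R4: wait I5 write@22
  I7 | 24 | 27 | 32 | 33   RAW R4: wait I6 write@26
  I8 | 34 | 35 | 40 | 41   WAW R1: wait I7 write@33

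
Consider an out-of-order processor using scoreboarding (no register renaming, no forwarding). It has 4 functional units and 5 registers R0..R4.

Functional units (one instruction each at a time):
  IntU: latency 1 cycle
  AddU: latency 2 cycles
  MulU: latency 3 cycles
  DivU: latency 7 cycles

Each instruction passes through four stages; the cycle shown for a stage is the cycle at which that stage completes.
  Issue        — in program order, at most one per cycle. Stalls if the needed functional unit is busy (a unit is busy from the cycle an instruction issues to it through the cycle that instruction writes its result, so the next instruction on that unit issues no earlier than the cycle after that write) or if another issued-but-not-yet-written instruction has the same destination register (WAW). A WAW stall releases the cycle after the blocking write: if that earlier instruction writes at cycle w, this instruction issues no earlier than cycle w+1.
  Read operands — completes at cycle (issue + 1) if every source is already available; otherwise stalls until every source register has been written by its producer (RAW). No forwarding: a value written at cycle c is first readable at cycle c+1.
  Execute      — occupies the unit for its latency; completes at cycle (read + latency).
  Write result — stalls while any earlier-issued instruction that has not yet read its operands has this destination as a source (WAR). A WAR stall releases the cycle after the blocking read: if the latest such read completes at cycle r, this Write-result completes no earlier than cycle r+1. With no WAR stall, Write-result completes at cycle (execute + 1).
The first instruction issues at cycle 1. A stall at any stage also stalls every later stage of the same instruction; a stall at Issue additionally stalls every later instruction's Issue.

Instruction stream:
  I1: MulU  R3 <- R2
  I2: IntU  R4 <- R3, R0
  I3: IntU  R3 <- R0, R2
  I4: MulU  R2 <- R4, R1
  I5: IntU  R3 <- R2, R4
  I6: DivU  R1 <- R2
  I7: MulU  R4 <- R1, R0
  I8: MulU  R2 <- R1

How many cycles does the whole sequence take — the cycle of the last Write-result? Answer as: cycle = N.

cycle 1: I1→MulU
cycle 2: I1 RO; I2→IntU
cycle 5: I1 EX
cycle 6: I1 WR R3
cycle 7: I2 RO
cycle 8: I2 EX
cycle 9: I2 WR R4
cycle 10: I3→IntU
cycle 11: I3 RO; I4→MulU
cycle 12: I3 EX; I4 RO
cycle 13: I3 WR R3
cycle 14: I5→IntU
cycle 15: I4 EX; I6→DivU
cycle 16: I4 WR R2
cycle 17: I5 RO; I6 RO; I7→MulU
cycle 18: I5 EX
cycle 19: I5 WR R3
cycle 24: I6 EX
cycle 25: I6 WR R1
cycle 26: I7 RO
cycle 29: I7 EX
cycle 30: I7 WR R4
cycle 31: I8→MulU
cycle 32: I8 RO
cycle 35: I8 EX
cycle 36: I8 WR R2

cycle = 36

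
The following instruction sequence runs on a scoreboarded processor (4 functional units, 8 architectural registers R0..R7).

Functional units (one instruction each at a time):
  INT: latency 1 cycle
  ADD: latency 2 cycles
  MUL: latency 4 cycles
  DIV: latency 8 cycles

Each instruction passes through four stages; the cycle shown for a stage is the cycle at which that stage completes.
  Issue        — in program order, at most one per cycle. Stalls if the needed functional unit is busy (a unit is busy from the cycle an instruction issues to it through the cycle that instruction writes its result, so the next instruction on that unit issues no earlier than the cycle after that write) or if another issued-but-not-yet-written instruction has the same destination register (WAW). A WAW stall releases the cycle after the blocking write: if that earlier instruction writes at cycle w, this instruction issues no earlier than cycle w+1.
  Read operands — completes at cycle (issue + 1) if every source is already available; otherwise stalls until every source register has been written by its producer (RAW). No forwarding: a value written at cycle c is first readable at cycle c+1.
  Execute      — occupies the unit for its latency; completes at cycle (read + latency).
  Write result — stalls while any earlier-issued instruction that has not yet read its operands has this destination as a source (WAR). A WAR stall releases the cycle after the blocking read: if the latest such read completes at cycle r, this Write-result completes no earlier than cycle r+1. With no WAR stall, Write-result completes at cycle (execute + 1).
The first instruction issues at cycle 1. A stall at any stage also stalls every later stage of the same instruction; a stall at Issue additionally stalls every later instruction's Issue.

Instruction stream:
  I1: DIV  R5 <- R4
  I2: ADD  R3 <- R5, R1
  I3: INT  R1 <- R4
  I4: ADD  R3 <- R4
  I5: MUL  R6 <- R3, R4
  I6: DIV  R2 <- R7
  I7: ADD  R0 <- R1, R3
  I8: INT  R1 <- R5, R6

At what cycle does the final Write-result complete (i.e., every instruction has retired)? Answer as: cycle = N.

c1: I1→DIV
c2: I1 RO; I2→ADD
c3: I3→INT
c4: I3 RO
c5: I3 EX
c10: I1 EX
c11: I1 WR R5
c12: I2 RO
c13: I3 WR R1
c14: I2 EX
c15: I2 WR R3
c16: I4→ADD
c17: I4 RO; I5→MUL
c18: I6→DIV
c19: I4 EX; I6 RO
c20: I4 WR R3
c21: I5 RO; I7→ADD
c22: I7 RO; I8→INT
c24: I7 EX
c25: I5 EX; I7 WR R0
c26: I5 WR R6
c27: I6 EX; I8 RO
c28: I6 WR R2; I8 EX
c29: I8 WR R1

cycle = 29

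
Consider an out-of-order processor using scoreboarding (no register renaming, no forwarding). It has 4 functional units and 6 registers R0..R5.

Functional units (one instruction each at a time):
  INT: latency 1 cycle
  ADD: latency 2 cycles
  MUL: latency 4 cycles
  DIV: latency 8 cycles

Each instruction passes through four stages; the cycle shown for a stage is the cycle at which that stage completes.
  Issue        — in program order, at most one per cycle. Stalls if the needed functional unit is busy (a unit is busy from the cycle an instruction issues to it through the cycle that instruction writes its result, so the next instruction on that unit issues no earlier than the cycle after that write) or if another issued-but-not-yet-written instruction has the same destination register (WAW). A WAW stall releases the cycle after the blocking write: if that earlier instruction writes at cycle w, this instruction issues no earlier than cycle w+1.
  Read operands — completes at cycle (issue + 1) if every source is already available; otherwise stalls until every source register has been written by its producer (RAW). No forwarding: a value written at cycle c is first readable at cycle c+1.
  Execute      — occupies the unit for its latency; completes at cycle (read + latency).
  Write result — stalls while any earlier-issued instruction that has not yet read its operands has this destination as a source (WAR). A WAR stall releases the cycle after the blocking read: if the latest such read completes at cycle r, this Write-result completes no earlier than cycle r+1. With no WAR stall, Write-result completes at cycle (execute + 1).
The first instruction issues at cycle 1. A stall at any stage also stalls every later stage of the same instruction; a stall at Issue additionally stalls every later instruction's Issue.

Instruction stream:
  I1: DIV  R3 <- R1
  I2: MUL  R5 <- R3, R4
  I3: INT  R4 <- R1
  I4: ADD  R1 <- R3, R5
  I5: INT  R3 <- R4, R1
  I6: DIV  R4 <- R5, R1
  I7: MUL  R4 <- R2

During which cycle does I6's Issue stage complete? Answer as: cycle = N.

I1  is:1  ro:2  ex:10  wr:11
I2  is:2  ro:12  ex:16  wr:17  — RAW R3: wait I1 write@11
I3  is:3  ro:4  ex:5  wr:13  — WAR R4: wait I2 read@12
I4  is:4  ro:18  ex:20  wr:21  — RAW R5: wait I2 write@17
I5  is:14  ro:22  ex:23  wr:24  — struct: INT busy until I3 writes@13, RAW R1: wait I4 write@21
I6  is:15  ro:22  ex:30  wr:31  — RAW R1: wait I4 write@21
I7  is:32  ro:33  ex:37  wr:38  — WAW R4: wait I6 write@31

cycle = 15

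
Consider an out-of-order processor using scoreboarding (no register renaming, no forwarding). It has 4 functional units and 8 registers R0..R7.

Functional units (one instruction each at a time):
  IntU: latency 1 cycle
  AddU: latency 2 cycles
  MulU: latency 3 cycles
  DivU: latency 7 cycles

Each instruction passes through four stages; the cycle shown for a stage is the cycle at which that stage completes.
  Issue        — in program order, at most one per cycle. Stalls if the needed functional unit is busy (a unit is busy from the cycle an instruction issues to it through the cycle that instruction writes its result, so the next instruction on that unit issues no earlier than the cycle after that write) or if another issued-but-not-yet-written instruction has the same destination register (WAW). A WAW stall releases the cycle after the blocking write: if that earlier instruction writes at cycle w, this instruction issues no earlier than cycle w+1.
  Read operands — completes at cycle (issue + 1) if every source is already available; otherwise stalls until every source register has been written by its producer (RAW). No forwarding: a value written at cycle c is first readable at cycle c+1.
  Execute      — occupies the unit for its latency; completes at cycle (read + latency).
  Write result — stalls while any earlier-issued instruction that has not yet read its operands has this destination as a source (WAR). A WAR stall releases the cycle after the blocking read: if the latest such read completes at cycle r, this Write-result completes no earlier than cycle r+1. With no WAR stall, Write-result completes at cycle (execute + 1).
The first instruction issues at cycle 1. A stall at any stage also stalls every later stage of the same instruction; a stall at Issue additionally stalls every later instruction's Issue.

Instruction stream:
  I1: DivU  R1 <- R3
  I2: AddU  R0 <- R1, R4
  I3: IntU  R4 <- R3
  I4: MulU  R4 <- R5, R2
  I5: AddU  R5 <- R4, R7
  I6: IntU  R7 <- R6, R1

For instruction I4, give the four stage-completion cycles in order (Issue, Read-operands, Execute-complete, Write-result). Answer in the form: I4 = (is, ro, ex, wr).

I4 = (13, 14, 17, 18)

[1] issue I1 (DivU)
[2] I1 read-ops | issue I2 (AddU)
[3] issue I3 (IntU)
[4] I3 read-ops
[5] I3 finished on IntU
[9] I1 finished on DivU
[10] I1→R1
[11] I2 read-ops
[12] I3→R4
[13] I2 finished on AddU | issue I4 (MulU)
[14] I2→R0 | I4 read-ops
[15] issue I5 (AddU)
[16] issue I6 (IntU)
[17] I4 finished on MulU | I6 read-ops
[18] I4→R4 | I6 finished on IntU
[19] I5 read-ops
[20] I6→R7
[21] I5 finished on AddU
[22] I5→R5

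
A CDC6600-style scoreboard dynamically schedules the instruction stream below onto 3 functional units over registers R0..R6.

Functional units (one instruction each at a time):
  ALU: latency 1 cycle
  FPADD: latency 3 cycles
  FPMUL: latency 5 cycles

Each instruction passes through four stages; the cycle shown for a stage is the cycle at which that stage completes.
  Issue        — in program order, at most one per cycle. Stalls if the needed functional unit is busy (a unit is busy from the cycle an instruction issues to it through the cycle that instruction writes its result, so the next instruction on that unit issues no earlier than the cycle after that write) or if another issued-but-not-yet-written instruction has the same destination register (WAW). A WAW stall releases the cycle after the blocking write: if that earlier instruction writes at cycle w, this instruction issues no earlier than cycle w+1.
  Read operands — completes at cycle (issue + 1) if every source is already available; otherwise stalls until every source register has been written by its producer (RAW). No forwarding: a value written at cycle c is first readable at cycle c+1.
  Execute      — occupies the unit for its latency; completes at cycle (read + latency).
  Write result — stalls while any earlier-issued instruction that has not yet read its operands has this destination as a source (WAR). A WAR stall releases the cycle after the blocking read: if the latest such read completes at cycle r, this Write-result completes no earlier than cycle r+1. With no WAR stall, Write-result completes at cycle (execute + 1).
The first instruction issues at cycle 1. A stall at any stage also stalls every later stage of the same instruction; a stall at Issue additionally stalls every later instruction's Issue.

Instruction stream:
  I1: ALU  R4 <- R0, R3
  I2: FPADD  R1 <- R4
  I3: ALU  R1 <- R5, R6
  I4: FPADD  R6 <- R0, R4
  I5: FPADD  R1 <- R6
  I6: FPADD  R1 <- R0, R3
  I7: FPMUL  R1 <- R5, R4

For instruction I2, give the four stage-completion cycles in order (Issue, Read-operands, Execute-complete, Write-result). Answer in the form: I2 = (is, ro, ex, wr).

I2 = (2, 5, 8, 9)

t=1  I1→ALU
t=2  I1 RO · I2→FPADD
t=3  I1 EX
t=4  I1 WR R4
t=5  I2 RO
t=8  I2 EX
t=9  I2 WR R1
t=10  I3→ALU
t=11  I3 RO · I4→FPADD
t=12  I3 EX · I4 RO
t=13  I3 WR R1
t=15  I4 EX
t=16  I4 WR R6
t=17  I5→FPADD
t=18  I5 RO
t=21  I5 EX
t=22  I5 WR R1
t=23  I6→FPADD
t=24  I6 RO
t=27  I6 EX
t=28  I6 WR R1
t=29  I7→FPMUL
t=30  I7 RO
t=35  I7 EX
t=36  I7 WR R1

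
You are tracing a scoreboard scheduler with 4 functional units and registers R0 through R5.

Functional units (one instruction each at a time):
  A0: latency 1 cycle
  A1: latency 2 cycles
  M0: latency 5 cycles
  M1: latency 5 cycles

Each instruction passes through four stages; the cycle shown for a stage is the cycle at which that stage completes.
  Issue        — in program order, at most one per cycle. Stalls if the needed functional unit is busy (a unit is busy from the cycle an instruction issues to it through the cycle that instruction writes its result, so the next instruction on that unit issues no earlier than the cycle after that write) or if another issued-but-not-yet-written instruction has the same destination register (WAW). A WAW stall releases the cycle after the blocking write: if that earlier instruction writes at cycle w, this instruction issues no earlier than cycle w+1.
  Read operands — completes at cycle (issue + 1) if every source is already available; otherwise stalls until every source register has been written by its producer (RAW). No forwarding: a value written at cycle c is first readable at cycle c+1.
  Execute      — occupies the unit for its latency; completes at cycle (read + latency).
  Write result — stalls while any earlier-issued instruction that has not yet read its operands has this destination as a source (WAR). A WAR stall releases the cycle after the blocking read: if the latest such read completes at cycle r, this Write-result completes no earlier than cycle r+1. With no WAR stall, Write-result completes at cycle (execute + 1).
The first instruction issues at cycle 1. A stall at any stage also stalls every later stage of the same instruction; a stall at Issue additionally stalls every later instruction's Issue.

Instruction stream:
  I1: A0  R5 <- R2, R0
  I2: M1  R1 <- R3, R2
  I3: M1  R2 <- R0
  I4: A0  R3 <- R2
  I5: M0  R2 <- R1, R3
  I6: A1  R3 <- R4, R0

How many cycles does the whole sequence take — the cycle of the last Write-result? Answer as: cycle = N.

cycle = 27

1) issue 1, read 2, done 3, write 4
2) issue 2, read 3, done 8, write 9
3) issue 10, read 11, done 16, write 17  <struct: M1 busy until I2 writes@9>
4) issue 11, read 18, done 19, write 20  <RAW R2: wait I3 write@17>
5) issue 18, read 21, done 26, write 27  <WAW R2: wait I3 write@17 / RAW R3: wait I4 write@20>
6) issue 21, read 22, done 24, write 25  <WAW R3: wait I4 write@20>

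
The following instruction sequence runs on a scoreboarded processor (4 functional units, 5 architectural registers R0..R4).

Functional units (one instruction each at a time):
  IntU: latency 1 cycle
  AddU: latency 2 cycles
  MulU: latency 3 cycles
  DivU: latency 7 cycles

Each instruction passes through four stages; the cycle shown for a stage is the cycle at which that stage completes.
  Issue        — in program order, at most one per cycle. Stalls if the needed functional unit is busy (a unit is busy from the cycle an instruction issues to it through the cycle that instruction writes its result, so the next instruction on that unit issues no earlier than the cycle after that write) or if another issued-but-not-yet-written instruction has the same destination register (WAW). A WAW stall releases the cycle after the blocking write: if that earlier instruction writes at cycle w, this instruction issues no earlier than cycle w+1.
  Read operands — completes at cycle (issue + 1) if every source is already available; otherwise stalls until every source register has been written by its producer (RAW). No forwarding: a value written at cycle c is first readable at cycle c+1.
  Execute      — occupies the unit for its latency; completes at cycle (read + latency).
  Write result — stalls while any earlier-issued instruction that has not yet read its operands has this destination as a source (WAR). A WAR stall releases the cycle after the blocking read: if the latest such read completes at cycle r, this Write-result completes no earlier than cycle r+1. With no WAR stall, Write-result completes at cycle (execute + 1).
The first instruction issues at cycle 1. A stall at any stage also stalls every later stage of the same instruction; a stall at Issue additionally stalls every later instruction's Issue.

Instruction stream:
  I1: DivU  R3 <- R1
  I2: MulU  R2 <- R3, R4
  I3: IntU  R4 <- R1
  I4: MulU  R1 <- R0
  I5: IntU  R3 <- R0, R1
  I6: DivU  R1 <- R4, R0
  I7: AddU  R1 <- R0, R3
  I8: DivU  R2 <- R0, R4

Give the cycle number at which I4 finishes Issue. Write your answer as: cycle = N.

cycle = 16

c1: I1 issues→DivU
c2: I1 reads, I2 issues→MulU
c3: I3 issues→IntU
c4: I3 reads
c5: I3 exec-done
c9: I1 exec-done
c10: I1 writes R3
c11: I2 reads
c12: I3 writes R4
c14: I2 exec-done
c15: I2 writes R2
c16: I4 issues→MulU
c17: I4 reads, I5 issues→IntU
c20: I4 exec-done
c21: I4 writes R1
c22: I5 reads, I6 issues→DivU
c23: I5 exec-done, I6 reads
c24: I5 writes R3
c30: I6 exec-done
c31: I6 writes R1
c32: I7 issues→AddU
c33: I7 reads, I8 issues→DivU
c34: I8 reads
c35: I7 exec-done
c36: I7 writes R1
c41: I8 exec-done
c42: I8 writes R2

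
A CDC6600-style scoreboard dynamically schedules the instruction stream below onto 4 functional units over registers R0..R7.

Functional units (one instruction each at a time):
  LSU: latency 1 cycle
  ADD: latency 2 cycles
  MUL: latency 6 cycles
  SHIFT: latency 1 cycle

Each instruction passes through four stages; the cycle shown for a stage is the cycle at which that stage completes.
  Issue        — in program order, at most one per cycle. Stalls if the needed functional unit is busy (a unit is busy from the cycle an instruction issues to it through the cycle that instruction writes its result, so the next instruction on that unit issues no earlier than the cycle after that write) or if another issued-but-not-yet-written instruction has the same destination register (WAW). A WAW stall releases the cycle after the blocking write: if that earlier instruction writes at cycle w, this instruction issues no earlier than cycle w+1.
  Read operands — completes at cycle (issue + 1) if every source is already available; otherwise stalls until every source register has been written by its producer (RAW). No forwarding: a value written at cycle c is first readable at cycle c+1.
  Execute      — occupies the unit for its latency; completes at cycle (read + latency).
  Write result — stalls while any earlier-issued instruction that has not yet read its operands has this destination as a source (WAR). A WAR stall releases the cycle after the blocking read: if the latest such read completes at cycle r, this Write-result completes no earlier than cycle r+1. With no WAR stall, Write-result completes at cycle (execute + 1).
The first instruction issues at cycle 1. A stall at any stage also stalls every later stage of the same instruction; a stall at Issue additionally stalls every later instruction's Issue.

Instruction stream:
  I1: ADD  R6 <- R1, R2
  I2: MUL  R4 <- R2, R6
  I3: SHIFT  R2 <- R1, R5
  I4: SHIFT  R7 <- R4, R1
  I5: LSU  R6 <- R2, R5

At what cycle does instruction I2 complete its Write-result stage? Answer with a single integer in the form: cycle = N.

cycle = 13

cycle 1: issue I1 (ADD)
cycle 2: I1 read-ops; issue I2 (MUL)
cycle 3: issue I3 (SHIFT)
cycle 4: I1 finished on ADD; I3 read-ops
cycle 5: I1→R6; I3 finished on SHIFT
cycle 6: I2 read-ops
cycle 7: I3→R2
cycle 8: issue I4 (SHIFT)
cycle 9: issue I5 (LSU)
cycle 10: I5 read-ops
cycle 11: I5 finished on LSU
cycle 12: I2 finished on MUL; I5→R6
cycle 13: I2→R4
cycle 14: I4 read-ops
cycle 15: I4 finished on SHIFT
cycle 16: I4→R7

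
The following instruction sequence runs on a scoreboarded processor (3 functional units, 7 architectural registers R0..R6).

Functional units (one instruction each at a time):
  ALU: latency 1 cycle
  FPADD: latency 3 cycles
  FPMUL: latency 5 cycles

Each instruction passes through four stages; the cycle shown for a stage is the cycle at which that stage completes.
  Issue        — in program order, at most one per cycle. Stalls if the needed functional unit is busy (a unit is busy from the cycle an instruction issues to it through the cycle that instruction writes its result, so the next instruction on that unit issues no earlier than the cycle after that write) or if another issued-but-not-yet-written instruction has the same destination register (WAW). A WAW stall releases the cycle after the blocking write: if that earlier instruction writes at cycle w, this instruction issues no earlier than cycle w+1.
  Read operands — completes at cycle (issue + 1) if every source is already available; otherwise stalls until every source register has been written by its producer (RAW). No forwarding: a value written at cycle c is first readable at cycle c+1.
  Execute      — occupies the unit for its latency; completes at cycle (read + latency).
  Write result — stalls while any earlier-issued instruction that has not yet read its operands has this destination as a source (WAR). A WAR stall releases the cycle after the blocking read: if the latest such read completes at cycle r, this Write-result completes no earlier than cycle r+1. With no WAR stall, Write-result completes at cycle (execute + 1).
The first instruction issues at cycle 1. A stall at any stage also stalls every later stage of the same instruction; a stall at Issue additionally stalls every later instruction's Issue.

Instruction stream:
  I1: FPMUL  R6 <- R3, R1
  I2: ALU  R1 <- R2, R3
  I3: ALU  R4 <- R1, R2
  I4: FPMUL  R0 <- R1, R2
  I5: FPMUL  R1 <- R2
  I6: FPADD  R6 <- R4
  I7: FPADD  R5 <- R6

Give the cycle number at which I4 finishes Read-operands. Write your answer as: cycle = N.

cycle = 10

t=1  I1→FPMUL
t=2  I1 RO; I2→ALU
t=3  I2 RO
t=4  I2 EX
t=5  I2 WR R1
t=6  I3→ALU
t=7  I1 EX; I3 RO
t=8  I1 WR R6; I3 EX
t=9  I3 WR R4; I4→FPMUL
t=10  I4 RO
t=15  I4 EX
t=16  I4 WR R0
t=17  I5→FPMUL
t=18  I5 RO; I6→FPADD
t=19  I6 RO
t=22  I6 EX
t=23  I5 EX; I6 WR R6
t=24  I5 WR R1; I7→FPADD
t=25  I7 RO
t=28  I7 EX
t=29  I7 WR R5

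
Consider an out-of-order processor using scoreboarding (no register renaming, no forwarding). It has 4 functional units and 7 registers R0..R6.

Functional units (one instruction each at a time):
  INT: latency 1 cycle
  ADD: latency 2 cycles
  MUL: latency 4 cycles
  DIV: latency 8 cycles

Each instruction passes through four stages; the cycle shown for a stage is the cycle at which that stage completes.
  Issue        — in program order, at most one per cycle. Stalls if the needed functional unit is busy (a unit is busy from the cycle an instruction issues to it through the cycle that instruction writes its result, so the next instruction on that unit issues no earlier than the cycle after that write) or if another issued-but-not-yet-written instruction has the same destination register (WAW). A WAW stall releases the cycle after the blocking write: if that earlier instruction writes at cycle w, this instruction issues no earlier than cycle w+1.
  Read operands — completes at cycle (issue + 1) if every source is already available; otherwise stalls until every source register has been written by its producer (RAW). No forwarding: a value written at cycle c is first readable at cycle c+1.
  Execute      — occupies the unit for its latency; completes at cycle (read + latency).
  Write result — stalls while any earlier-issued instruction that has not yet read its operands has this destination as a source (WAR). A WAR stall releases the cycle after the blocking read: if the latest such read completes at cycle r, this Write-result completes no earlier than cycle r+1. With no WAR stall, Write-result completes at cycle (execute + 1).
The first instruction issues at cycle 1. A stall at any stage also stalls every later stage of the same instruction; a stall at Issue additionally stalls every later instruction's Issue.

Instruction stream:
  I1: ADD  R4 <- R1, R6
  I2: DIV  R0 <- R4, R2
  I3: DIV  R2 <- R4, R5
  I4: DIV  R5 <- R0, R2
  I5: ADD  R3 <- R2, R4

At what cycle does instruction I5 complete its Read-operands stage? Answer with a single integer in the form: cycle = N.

cycle = 29

[I1] 1/2/4/5
[I2] 2/6/14/15  (RAW R4: wait I1 write@5)
[I3] 16/17/25/26  (struct: DIV busy until I2 writes@15)
[I4] 27/28/36/37  (struct: DIV busy until I3 writes@26)
[I5] 28/29/31/32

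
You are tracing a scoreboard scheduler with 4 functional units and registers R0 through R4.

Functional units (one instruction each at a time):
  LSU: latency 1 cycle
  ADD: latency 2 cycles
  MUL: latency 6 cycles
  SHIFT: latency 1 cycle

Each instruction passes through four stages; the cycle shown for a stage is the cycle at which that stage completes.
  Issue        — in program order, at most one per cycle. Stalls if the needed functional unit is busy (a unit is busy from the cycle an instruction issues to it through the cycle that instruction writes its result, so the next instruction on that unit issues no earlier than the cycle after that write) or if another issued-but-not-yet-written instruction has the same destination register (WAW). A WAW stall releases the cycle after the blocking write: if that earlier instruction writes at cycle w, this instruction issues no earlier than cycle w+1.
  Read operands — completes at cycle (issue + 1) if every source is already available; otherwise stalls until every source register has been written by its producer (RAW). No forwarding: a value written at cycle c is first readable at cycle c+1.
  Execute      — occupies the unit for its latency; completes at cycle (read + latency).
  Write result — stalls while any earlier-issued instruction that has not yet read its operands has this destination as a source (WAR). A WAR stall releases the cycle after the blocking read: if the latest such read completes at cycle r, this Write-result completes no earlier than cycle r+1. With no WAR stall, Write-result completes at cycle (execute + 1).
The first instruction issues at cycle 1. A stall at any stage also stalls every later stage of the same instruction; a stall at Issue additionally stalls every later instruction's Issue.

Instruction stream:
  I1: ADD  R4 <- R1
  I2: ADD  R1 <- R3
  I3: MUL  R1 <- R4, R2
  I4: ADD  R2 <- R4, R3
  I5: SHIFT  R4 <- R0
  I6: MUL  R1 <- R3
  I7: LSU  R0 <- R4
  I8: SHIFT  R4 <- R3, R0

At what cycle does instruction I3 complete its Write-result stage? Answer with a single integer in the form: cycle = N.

cycle = 19

t=1  I1 dispatched to ADD
t=2  I1 operands ready
t=4  I1 complete
t=5  R4←I1
t=6  I2 dispatched to ADD
t=7  I2 operands ready
t=9  I2 complete
t=10  R1←I2
t=11  I3 dispatched to MUL
t=12  I3 operands ready · I4 dispatched to ADD
t=13  I4 operands ready · I5 dispatched to SHIFT
t=14  I5 operands ready
t=15  I4 complete · I5 complete
t=16  R2←I4 · R4←I5
t=18  I3 complete
t=19  R1←I3
t=20  I6 dispatched to MUL
t=21  I6 operands ready · I7 dispatched to LSU
t=22  I7 operands ready · I8 dispatched to SHIFT
t=23  I7 complete
t=24  R0←I7
t=25  I8 operands ready
t=26  I8 complete
t=27  I6 complete · R4←I8
t=28  R1←I6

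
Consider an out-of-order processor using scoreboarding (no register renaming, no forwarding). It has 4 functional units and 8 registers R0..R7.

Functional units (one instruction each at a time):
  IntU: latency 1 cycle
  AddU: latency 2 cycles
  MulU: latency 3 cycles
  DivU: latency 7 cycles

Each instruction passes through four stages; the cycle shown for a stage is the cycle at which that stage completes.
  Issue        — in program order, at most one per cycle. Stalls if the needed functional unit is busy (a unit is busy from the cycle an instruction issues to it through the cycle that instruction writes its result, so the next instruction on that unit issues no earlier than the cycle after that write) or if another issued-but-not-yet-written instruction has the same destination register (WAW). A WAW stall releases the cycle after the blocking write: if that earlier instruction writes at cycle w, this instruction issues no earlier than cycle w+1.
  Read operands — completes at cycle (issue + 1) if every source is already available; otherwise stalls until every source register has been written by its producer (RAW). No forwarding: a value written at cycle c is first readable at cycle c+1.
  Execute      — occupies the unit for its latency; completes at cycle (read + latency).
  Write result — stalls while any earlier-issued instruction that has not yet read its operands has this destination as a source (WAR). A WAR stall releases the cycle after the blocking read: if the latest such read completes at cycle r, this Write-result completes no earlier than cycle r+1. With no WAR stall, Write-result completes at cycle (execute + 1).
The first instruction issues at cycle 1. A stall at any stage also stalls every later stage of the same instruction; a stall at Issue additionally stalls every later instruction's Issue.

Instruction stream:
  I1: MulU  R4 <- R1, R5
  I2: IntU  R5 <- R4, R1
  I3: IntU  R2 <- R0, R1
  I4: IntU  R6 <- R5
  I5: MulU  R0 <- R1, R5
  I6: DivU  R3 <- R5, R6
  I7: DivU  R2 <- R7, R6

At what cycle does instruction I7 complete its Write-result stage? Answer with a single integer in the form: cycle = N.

cycle = 36

cycle 1: issue I1 (MulU)
cycle 2: I1 read-ops | issue I2 (IntU)
cycle 5: I1 finished on MulU
cycle 6: I1→R4
cycle 7: I2 read-ops
cycle 8: I2 finished on IntU
cycle 9: I2→R5
cycle 10: issue I3 (IntU)
cycle 11: I3 read-ops
cycle 12: I3 finished on IntU
cycle 13: I3→R2
cycle 14: issue I4 (IntU)
cycle 15: I4 read-ops | issue I5 (MulU)
cycle 16: I4 finished on IntU | I5 read-ops | issue I6 (DivU)
cycle 17: I4→R6
cycle 18: I6 read-ops
cycle 19: I5 finished on MulU
cycle 20: I5→R0
cycle 25: I6 finished on DivU
cycle 26: I6→R3
cycle 27: issue I7 (DivU)
cycle 28: I7 read-ops
cycle 35: I7 finished on DivU
cycle 36: I7→R2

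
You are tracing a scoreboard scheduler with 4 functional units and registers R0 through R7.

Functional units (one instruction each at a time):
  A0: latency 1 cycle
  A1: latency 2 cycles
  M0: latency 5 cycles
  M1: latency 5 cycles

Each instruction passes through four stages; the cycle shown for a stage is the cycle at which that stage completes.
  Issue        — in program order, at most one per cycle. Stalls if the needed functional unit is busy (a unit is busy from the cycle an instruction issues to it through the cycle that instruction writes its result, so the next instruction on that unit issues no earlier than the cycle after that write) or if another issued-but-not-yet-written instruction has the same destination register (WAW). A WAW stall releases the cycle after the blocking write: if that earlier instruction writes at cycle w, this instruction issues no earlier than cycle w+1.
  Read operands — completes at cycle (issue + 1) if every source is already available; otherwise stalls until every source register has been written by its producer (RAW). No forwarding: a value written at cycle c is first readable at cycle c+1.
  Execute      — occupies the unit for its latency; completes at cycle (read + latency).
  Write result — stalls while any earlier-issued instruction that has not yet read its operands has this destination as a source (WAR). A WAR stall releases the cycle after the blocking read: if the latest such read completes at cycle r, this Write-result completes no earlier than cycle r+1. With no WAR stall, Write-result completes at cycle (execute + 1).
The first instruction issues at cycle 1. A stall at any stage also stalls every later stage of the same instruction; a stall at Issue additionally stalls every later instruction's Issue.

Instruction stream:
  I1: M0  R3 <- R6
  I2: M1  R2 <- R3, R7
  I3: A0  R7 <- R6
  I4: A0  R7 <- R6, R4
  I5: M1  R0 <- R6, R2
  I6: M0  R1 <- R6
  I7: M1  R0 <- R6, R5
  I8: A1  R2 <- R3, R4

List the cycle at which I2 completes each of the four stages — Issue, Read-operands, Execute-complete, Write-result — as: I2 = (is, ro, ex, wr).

I2 = (2, 9, 14, 15)

I1: IS=1 RO=2 EX=7 WR=8
I2: IS=2 RO=9 EX=14 WR=15  [RAW R3: wait I1 write@8]
I3: IS=3 RO=4 EX=5 WR=10  [WAR R7: wait I2 read@9]
I4: IS=11 RO=12 EX=13 WR=14  [struct: A0 busy until I3 writes@10]
I5: IS=16 RO=17 EX=22 WR=23  [struct: M1 busy until I2 writes@15]
I6: IS=17 RO=18 EX=23 WR=24
I7: IS=24 RO=25 EX=30 WR=31  [struct: M1 busy until I5 writes@23]
I8: IS=25 RO=26 EX=28 WR=29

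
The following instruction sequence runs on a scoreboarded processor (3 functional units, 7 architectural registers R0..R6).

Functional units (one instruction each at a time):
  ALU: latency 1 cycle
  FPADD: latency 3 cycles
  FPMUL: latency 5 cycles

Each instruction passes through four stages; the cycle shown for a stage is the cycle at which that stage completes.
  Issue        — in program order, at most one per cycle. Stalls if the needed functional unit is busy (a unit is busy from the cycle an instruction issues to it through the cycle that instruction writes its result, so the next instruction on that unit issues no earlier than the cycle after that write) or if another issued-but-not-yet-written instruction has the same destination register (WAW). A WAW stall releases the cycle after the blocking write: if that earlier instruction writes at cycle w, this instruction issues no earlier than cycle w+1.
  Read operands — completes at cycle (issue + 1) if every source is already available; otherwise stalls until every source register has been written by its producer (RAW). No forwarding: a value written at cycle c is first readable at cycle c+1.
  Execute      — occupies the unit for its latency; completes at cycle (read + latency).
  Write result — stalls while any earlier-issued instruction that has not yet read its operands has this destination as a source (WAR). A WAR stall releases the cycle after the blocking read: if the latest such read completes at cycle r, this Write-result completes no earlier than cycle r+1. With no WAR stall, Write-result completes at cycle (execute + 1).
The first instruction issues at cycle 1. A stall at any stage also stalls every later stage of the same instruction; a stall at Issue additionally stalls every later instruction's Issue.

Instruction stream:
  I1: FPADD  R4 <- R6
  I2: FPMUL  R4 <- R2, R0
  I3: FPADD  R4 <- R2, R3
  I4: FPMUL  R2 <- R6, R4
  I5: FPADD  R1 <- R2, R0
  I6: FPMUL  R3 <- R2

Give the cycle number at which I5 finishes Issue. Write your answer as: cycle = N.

c1: I1 issues→FPADD
c2: I1 reads
c5: I1 exec-done
c6: I1 writes R4
c7: I2 issues→FPMUL
c8: I2 reads
c13: I2 exec-done
c14: I2 writes R4
c15: I3 issues→FPADD
c16: I3 reads, I4 issues→FPMUL
c19: I3 exec-done
c20: I3 writes R4
c21: I4 reads, I5 issues→FPADD
c26: I4 exec-done
c27: I4 writes R2
c28: I5 reads, I6 issues→FPMUL
c29: I6 reads
c31: I5 exec-done
c32: I5 writes R1
c34: I6 exec-done
c35: I6 writes R3

cycle = 21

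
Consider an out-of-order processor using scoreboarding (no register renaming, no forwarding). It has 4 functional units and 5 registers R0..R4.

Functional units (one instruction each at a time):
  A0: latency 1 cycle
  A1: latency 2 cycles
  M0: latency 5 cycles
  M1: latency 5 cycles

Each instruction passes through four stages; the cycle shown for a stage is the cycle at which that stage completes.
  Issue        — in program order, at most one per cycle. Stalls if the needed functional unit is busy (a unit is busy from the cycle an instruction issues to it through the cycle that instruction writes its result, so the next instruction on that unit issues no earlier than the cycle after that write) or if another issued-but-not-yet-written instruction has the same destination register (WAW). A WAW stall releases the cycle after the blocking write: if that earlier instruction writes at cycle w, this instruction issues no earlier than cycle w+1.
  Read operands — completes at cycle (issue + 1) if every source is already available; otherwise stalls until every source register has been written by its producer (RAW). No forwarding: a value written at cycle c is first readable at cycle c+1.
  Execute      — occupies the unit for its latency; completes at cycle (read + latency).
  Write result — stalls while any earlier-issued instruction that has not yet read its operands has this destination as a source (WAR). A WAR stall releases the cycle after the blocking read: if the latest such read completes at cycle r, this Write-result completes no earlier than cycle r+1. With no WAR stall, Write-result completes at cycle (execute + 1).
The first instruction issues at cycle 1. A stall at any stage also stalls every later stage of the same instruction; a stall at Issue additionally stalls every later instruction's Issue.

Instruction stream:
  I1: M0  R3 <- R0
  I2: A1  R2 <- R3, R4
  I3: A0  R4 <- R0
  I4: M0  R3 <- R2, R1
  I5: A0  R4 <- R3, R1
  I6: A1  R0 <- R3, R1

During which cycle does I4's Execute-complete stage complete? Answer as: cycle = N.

cycle = 18

[I1] 1/2/7/8
[I2] 2/9/11/12  (RAW R3: wait I1 write@8)
[I3] 3/4/5/10  (WAR R4: wait I2 read@9)
[I4] 9/13/18/19  (struct: M0 busy until I1 writes@8; RAW R2: wait I2 write@12)
[I5] 11/20/21/22  (struct: A0 busy until I3 writes@10; RAW R3: wait I4 write@19)
[I6] 13/20/22/23  (struct: A1 busy until I2 writes@12; RAW R3: wait I4 write@19)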